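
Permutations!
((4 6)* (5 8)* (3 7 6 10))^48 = ((3 7 6 4 10)(5 8))^48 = (3 4 7 10 6)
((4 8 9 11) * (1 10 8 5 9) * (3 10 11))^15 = (1 8 10 3 9 5 4 11)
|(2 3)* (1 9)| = 2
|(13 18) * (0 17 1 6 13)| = 6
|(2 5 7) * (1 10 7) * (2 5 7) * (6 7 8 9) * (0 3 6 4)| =11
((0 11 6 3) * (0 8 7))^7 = ((0 11 6 3 8 7))^7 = (0 11 6 3 8 7)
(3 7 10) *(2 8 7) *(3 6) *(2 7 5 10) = (2 8 5 10 6 3 7) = [0, 1, 8, 7, 4, 10, 3, 2, 5, 9, 6]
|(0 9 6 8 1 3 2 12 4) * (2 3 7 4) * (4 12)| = 9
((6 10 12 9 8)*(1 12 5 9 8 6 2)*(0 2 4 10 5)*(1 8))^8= (12)(0 4 2 10 8)(5 6 9)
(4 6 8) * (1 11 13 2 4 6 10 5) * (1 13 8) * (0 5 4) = (0 5 13 2)(1 11 8 6)(4 10) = [5, 11, 0, 3, 10, 13, 1, 7, 6, 9, 4, 8, 12, 2]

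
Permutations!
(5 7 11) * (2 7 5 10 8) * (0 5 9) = (0 5 9)(2 7 11 10 8) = [5, 1, 7, 3, 4, 9, 6, 11, 2, 0, 8, 10]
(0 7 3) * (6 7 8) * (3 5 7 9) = (0 8 6 9 3)(5 7) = [8, 1, 2, 0, 4, 7, 9, 5, 6, 3]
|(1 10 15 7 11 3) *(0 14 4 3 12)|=|(0 14 4 3 1 10 15 7 11 12)|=10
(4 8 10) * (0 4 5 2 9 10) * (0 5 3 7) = (0 4 8 5 2 9 10 3 7) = [4, 1, 9, 7, 8, 2, 6, 0, 5, 10, 3]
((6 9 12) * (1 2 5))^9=((1 2 5)(6 9 12))^9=(12)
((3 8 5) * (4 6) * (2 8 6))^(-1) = (2 4 6 3 5 8)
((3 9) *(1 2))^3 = ((1 2)(3 9))^3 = (1 2)(3 9)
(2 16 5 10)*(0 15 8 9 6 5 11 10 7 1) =(0 15 8 9 6 5 7 1)(2 16 11 10) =[15, 0, 16, 3, 4, 7, 5, 1, 9, 6, 2, 10, 12, 13, 14, 8, 11]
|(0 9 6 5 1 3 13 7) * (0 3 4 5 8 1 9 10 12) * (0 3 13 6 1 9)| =10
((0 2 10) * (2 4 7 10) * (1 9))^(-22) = (0 7)(4 10)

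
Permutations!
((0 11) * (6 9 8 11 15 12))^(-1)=(0 11 8 9 6 12 15)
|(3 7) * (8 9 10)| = |(3 7)(8 9 10)| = 6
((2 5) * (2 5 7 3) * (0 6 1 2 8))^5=(0 3 2 6 8 7 1)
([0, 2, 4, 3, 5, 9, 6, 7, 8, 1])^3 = (1 5 2 9 4)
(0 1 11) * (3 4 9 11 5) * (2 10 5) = (0 1 2 10 5 3 4 9 11) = [1, 2, 10, 4, 9, 3, 6, 7, 8, 11, 5, 0]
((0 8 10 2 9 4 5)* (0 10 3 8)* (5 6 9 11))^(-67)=(2 11 5 10)(3 8)(4 9 6)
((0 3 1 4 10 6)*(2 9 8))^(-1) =((0 3 1 4 10 6)(2 9 8))^(-1) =(0 6 10 4 1 3)(2 8 9)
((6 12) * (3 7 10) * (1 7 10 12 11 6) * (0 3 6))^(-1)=(0 11 6 10 3)(1 12 7)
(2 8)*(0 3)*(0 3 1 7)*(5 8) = (0 1 7)(2 5 8) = [1, 7, 5, 3, 4, 8, 6, 0, 2]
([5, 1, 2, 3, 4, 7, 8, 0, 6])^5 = (0 7 5)(6 8)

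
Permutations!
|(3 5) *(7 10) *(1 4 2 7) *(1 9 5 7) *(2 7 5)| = |(1 4 7 10 9 2)(3 5)| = 6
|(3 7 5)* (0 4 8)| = |(0 4 8)(3 7 5)| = 3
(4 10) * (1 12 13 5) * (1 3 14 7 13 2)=(1 12 2)(3 14 7 13 5)(4 10)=[0, 12, 1, 14, 10, 3, 6, 13, 8, 9, 4, 11, 2, 5, 7]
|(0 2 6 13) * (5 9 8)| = |(0 2 6 13)(5 9 8)| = 12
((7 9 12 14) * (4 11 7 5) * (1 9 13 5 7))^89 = (1 11 4 5 13 7 14 12 9)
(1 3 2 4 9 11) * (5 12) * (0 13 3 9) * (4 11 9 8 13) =(0 4)(1 8 13 3 2 11)(5 12) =[4, 8, 11, 2, 0, 12, 6, 7, 13, 9, 10, 1, 5, 3]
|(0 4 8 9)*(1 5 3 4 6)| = |(0 6 1 5 3 4 8 9)| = 8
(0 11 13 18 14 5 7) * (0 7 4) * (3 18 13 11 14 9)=(0 14 5 4)(3 18 9)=[14, 1, 2, 18, 0, 4, 6, 7, 8, 3, 10, 11, 12, 13, 5, 15, 16, 17, 9]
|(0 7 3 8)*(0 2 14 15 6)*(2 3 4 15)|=10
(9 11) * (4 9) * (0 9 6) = (0 9 11 4 6) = [9, 1, 2, 3, 6, 5, 0, 7, 8, 11, 10, 4]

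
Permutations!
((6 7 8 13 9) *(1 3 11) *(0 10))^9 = ((0 10)(1 3 11)(6 7 8 13 9))^9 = (0 10)(6 9 13 8 7)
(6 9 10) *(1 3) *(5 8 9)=[0, 3, 2, 1, 4, 8, 5, 7, 9, 10, 6]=(1 3)(5 8 9 10 6)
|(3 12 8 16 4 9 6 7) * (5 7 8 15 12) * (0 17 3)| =|(0 17 3 5 7)(4 9 6 8 16)(12 15)| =10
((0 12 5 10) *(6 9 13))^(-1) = (0 10 5 12)(6 13 9)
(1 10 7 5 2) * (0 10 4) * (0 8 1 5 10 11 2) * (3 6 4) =(0 11 2 5)(1 3 6 4 8)(7 10) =[11, 3, 5, 6, 8, 0, 4, 10, 1, 9, 7, 2]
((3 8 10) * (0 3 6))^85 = (10)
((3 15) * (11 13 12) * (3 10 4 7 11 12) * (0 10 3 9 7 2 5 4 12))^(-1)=(0 12 10)(2 4 5)(3 15)(7 9 13 11)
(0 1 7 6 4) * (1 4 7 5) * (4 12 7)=(0 12 7 6 4)(1 5)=[12, 5, 2, 3, 0, 1, 4, 6, 8, 9, 10, 11, 7]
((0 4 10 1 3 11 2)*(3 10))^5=(11)(1 10)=((0 4 3 11 2)(1 10))^5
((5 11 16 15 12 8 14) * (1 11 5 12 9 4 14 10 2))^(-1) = ((1 11 16 15 9 4 14 12 8 10 2))^(-1) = (1 2 10 8 12 14 4 9 15 16 11)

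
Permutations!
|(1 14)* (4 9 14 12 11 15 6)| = |(1 12 11 15 6 4 9 14)| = 8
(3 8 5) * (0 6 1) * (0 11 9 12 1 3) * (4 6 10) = (0 10 4 6 3 8 5)(1 11 9 12) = [10, 11, 2, 8, 6, 0, 3, 7, 5, 12, 4, 9, 1]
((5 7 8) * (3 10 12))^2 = (3 12 10)(5 8 7)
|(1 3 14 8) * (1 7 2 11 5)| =|(1 3 14 8 7 2 11 5)| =8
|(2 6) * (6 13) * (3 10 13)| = 5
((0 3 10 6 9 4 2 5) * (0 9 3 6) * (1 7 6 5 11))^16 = (0 11 10 2 3 4 6 9 7 5 1)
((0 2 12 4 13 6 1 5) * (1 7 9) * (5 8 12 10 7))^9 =((0 2 10 7 9 1 8 12 4 13 6 5))^9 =(0 13 8 7)(1 10 5 4)(2 6 12 9)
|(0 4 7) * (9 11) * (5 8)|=6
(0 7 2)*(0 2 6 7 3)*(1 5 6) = (0 3)(1 5 6 7) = [3, 5, 2, 0, 4, 6, 7, 1]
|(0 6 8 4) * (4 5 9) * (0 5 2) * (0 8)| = |(0 6)(2 8)(4 5 9)| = 6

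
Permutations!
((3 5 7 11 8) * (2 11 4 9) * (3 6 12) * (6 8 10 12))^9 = ((2 11 10 12 3 5 7 4 9))^9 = (12)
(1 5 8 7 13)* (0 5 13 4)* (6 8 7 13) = (0 5 7 4)(1 6 8 13) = [5, 6, 2, 3, 0, 7, 8, 4, 13, 9, 10, 11, 12, 1]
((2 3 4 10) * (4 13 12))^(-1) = (2 10 4 12 13 3)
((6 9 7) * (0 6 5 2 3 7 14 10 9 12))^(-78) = (14)(2 7)(3 5)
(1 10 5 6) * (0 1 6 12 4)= (0 1 10 5 12 4)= [1, 10, 2, 3, 0, 12, 6, 7, 8, 9, 5, 11, 4]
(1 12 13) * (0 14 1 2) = [14, 12, 0, 3, 4, 5, 6, 7, 8, 9, 10, 11, 13, 2, 1] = (0 14 1 12 13 2)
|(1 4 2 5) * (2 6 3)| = 6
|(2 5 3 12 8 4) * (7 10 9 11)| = |(2 5 3 12 8 4)(7 10 9 11)| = 12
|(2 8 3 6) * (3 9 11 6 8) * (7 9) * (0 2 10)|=9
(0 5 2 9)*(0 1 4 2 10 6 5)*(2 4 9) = (1 9)(5 10 6) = [0, 9, 2, 3, 4, 10, 5, 7, 8, 1, 6]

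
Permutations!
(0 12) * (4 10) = (0 12)(4 10) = [12, 1, 2, 3, 10, 5, 6, 7, 8, 9, 4, 11, 0]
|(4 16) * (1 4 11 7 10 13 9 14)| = |(1 4 16 11 7 10 13 9 14)| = 9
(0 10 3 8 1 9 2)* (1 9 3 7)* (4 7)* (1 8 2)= (0 10 4 7 8 9 1 3 2)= [10, 3, 0, 2, 7, 5, 6, 8, 9, 1, 4]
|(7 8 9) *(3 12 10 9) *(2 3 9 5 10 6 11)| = 30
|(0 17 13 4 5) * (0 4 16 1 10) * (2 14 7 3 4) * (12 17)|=|(0 12 17 13 16 1 10)(2 14 7 3 4 5)|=42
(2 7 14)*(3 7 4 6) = [0, 1, 4, 7, 6, 5, 3, 14, 8, 9, 10, 11, 12, 13, 2] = (2 4 6 3 7 14)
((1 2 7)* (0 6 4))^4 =((0 6 4)(1 2 7))^4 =(0 6 4)(1 2 7)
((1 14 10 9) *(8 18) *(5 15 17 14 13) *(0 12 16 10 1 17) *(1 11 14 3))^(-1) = (0 15 5 13 1 3 17 9 10 16 12)(8 18)(11 14)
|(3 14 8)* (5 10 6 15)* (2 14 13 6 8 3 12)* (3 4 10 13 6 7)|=|(2 14 4 10 8 12)(3 6 15 5 13 7)|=6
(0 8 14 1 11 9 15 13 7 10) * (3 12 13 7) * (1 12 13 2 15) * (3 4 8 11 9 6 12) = (0 11 6 12 2 15 7 10)(1 9)(3 13 4 8 14) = [11, 9, 15, 13, 8, 5, 12, 10, 14, 1, 0, 6, 2, 4, 3, 7]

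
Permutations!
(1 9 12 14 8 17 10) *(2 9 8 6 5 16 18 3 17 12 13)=(1 8 12 14 6 5 16 18 3 17 10)(2 9 13)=[0, 8, 9, 17, 4, 16, 5, 7, 12, 13, 1, 11, 14, 2, 6, 15, 18, 10, 3]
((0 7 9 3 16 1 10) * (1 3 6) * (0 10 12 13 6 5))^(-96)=((0 7 9 5)(1 12 13 6)(3 16))^(-96)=(16)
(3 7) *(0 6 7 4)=(0 6 7 3 4)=[6, 1, 2, 4, 0, 5, 7, 3]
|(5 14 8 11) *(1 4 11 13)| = 7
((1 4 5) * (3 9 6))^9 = ((1 4 5)(3 9 6))^9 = (9)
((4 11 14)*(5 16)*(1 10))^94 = (16)(4 11 14)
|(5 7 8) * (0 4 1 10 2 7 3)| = 9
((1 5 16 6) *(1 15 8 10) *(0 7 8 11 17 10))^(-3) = ((0 7 8)(1 5 16 6 15 11 17 10))^(-3) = (1 11 16 10 15 5 17 6)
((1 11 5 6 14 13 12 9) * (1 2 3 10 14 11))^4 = ((2 3 10 14 13 12 9)(5 6 11))^4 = (2 13 3 12 10 9 14)(5 6 11)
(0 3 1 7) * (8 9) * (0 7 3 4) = [4, 3, 2, 1, 0, 5, 6, 7, 9, 8] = (0 4)(1 3)(8 9)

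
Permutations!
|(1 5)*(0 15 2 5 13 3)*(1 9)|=|(0 15 2 5 9 1 13 3)|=8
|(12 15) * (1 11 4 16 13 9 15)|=8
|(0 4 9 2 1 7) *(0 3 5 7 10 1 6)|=|(0 4 9 2 6)(1 10)(3 5 7)|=30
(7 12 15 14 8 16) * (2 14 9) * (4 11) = (2 14 8 16 7 12 15 9)(4 11) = [0, 1, 14, 3, 11, 5, 6, 12, 16, 2, 10, 4, 15, 13, 8, 9, 7]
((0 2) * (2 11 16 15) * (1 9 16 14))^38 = (0 15 9 14)(1 11 2 16) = ((0 11 14 1 9 16 15 2))^38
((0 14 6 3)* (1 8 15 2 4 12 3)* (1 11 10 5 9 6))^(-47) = (0 12 2 8 14 3 4 15 1)(5 11 9 10 6)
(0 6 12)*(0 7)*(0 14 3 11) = (0 6 12 7 14 3 11) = [6, 1, 2, 11, 4, 5, 12, 14, 8, 9, 10, 0, 7, 13, 3]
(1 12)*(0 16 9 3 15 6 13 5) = (0 16 9 3 15 6 13 5)(1 12) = [16, 12, 2, 15, 4, 0, 13, 7, 8, 3, 10, 11, 1, 5, 14, 6, 9]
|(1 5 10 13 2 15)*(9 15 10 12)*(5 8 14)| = 21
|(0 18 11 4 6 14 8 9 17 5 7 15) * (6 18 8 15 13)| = |(0 8 9 17 5 7 13 6 14 15)(4 18 11)| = 30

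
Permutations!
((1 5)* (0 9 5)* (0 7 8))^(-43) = (0 8 7 1 5 9)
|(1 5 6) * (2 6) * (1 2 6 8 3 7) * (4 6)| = 8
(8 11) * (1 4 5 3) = [0, 4, 2, 1, 5, 3, 6, 7, 11, 9, 10, 8] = (1 4 5 3)(8 11)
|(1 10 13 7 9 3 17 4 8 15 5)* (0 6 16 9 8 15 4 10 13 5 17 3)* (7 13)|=|(0 6 16 9)(1 7 8 4 15 17 10 5)|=8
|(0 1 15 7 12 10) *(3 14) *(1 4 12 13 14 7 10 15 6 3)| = 30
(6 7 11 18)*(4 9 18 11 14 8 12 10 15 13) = (4 9 18 6 7 14 8 12 10 15 13) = [0, 1, 2, 3, 9, 5, 7, 14, 12, 18, 15, 11, 10, 4, 8, 13, 16, 17, 6]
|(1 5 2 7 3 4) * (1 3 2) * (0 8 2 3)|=6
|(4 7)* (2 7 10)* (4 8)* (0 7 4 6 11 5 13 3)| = 24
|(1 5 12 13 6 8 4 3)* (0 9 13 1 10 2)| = 9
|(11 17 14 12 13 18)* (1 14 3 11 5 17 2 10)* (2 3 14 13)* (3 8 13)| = |(1 3 11 8 13 18 5 17 14 12 2 10)| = 12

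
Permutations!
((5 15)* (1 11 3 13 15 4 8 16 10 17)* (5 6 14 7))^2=(1 3 15 14 5 8 10)(4 16 17 11 13 6 7)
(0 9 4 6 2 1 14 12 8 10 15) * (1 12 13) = (0 9 4 6 2 12 8 10 15)(1 14 13) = [9, 14, 12, 3, 6, 5, 2, 7, 10, 4, 15, 11, 8, 1, 13, 0]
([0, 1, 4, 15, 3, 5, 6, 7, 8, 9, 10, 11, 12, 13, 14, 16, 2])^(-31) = (2 16 15 3 4)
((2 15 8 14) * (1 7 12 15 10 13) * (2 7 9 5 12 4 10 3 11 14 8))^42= ((1 9 5 12 15 2 3 11 14 7 4 10 13))^42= (1 12 3 7 13 5 2 14 10 9 15 11 4)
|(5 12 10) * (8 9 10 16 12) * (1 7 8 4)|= |(1 7 8 9 10 5 4)(12 16)|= 14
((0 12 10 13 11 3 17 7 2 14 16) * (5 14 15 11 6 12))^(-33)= ((0 5 14 16)(2 15 11 3 17 7)(6 12 10 13))^(-33)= (0 16 14 5)(2 3)(6 13 10 12)(7 11)(15 17)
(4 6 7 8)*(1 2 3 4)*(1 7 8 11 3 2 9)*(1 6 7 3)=[0, 9, 2, 4, 7, 5, 8, 11, 3, 6, 10, 1]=(1 9 6 8 3 4 7 11)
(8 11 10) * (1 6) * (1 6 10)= (1 10 8 11)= [0, 10, 2, 3, 4, 5, 6, 7, 11, 9, 8, 1]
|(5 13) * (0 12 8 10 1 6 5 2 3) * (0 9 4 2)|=8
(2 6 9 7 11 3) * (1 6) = [0, 6, 1, 2, 4, 5, 9, 11, 8, 7, 10, 3] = (1 6 9 7 11 3 2)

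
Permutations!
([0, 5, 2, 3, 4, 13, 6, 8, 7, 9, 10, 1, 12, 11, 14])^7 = [0, 11, 2, 3, 4, 1, 6, 8, 7, 9, 10, 13, 12, 5, 14]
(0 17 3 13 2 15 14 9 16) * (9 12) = (0 17 3 13 2 15 14 12 9 16) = [17, 1, 15, 13, 4, 5, 6, 7, 8, 16, 10, 11, 9, 2, 12, 14, 0, 3]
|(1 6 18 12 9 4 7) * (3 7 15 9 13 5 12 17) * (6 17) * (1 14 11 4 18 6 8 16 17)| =33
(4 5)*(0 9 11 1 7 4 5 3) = [9, 7, 2, 0, 3, 5, 6, 4, 8, 11, 10, 1] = (0 9 11 1 7 4 3)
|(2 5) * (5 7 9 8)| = 5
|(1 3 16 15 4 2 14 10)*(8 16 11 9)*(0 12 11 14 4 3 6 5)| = |(0 12 11 9 8 16 15 3 14 10 1 6 5)(2 4)| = 26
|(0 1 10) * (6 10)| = 4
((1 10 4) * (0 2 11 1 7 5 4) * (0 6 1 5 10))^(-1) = (0 1 6 10 7 4 5 11 2)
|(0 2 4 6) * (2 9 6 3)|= 3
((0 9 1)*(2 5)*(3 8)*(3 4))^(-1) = ((0 9 1)(2 5)(3 8 4))^(-1) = (0 1 9)(2 5)(3 4 8)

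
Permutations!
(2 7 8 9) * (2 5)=(2 7 8 9 5)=[0, 1, 7, 3, 4, 2, 6, 8, 9, 5]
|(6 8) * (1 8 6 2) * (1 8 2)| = 3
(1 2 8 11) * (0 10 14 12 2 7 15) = [10, 7, 8, 3, 4, 5, 6, 15, 11, 9, 14, 1, 2, 13, 12, 0] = (0 10 14 12 2 8 11 1 7 15)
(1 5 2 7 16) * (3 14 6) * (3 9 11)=[0, 5, 7, 14, 4, 2, 9, 16, 8, 11, 10, 3, 12, 13, 6, 15, 1]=(1 5 2 7 16)(3 14 6 9 11)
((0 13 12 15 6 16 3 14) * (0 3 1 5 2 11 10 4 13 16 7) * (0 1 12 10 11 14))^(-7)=(0 6 2 16 7 14 12 1 3 15 5)(4 10 13)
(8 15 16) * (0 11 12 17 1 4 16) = (0 11 12 17 1 4 16 8 15) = [11, 4, 2, 3, 16, 5, 6, 7, 15, 9, 10, 12, 17, 13, 14, 0, 8, 1]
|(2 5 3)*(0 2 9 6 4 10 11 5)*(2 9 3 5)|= |(0 9 6 4 10 11 2)|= 7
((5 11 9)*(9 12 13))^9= ((5 11 12 13 9))^9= (5 9 13 12 11)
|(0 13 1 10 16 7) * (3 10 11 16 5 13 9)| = 10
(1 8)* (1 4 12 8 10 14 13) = (1 10 14 13)(4 12 8) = [0, 10, 2, 3, 12, 5, 6, 7, 4, 9, 14, 11, 8, 1, 13]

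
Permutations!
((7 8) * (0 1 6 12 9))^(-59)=((0 1 6 12 9)(7 8))^(-59)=(0 1 6 12 9)(7 8)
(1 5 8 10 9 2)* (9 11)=(1 5 8 10 11 9 2)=[0, 5, 1, 3, 4, 8, 6, 7, 10, 2, 11, 9]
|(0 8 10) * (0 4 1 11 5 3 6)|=|(0 8 10 4 1 11 5 3 6)|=9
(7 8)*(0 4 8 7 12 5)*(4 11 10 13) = (0 11 10 13 4 8 12 5) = [11, 1, 2, 3, 8, 0, 6, 7, 12, 9, 13, 10, 5, 4]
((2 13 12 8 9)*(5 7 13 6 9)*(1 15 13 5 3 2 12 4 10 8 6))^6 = ((1 15 13 4 10 8 3 2)(5 7)(6 9 12))^6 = (1 3 10 13)(2 8 4 15)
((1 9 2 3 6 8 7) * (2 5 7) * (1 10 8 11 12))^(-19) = ((1 9 5 7 10 8 2 3 6 11 12))^(-19) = (1 7 2 11 9 10 3 12 5 8 6)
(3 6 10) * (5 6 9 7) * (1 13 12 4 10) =(1 13 12 4 10 3 9 7 5 6) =[0, 13, 2, 9, 10, 6, 1, 5, 8, 7, 3, 11, 4, 12]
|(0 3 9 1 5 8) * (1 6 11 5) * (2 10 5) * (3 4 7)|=11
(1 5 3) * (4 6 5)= (1 4 6 5 3)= [0, 4, 2, 1, 6, 3, 5]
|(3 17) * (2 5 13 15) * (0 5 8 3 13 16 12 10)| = |(0 5 16 12 10)(2 8 3 17 13 15)| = 30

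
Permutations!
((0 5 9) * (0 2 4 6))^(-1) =(0 6 4 2 9 5)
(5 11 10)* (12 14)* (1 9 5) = [0, 9, 2, 3, 4, 11, 6, 7, 8, 5, 1, 10, 14, 13, 12] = (1 9 5 11 10)(12 14)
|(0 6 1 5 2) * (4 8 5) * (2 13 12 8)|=20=|(0 6 1 4 2)(5 13 12 8)|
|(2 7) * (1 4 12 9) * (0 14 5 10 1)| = |(0 14 5 10 1 4 12 9)(2 7)| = 8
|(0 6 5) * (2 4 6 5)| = 6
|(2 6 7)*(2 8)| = 4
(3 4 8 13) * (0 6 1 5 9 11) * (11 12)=(0 6 1 5 9 12 11)(3 4 8 13)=[6, 5, 2, 4, 8, 9, 1, 7, 13, 12, 10, 0, 11, 3]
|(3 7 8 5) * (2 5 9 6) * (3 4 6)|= 4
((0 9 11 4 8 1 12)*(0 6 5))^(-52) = (0 11 8 12 5 9 4 1 6)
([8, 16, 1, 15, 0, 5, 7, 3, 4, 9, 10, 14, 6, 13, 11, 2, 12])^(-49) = [4, 2, 15, 7, 8, 5, 12, 6, 0, 9, 10, 14, 16, 13, 11, 3, 1]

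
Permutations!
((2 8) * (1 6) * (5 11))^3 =((1 6)(2 8)(5 11))^3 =(1 6)(2 8)(5 11)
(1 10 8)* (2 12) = (1 10 8)(2 12) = [0, 10, 12, 3, 4, 5, 6, 7, 1, 9, 8, 11, 2]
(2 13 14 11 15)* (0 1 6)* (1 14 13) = (0 14 11 15 2 1 6) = [14, 6, 1, 3, 4, 5, 0, 7, 8, 9, 10, 15, 12, 13, 11, 2]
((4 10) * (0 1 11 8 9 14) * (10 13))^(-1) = ((0 1 11 8 9 14)(4 13 10))^(-1) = (0 14 9 8 11 1)(4 10 13)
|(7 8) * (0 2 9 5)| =|(0 2 9 5)(7 8)| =4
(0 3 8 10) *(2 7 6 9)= (0 3 8 10)(2 7 6 9)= [3, 1, 7, 8, 4, 5, 9, 6, 10, 2, 0]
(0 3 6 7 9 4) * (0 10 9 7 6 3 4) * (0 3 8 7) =(0 4 10 9 3 8 7) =[4, 1, 2, 8, 10, 5, 6, 0, 7, 3, 9]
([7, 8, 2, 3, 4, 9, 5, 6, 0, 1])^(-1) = [8, 9, 2, 3, 4, 6, 7, 0, 1, 5]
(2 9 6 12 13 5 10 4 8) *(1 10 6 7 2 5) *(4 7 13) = [0, 10, 9, 3, 8, 6, 12, 2, 5, 13, 7, 11, 4, 1] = (1 10 7 2 9 13)(4 8 5 6 12)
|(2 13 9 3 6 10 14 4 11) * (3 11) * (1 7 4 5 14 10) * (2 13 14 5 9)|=5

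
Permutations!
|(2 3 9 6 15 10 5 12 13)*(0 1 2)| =11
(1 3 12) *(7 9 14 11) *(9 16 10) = (1 3 12)(7 16 10 9 14 11) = [0, 3, 2, 12, 4, 5, 6, 16, 8, 14, 9, 7, 1, 13, 11, 15, 10]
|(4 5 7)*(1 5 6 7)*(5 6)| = 5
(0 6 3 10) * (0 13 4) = (0 6 3 10 13 4) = [6, 1, 2, 10, 0, 5, 3, 7, 8, 9, 13, 11, 12, 4]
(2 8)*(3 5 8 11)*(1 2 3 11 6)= [0, 2, 6, 5, 4, 8, 1, 7, 3, 9, 10, 11]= (11)(1 2 6)(3 5 8)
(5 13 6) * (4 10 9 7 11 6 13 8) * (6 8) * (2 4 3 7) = (13)(2 4 10 9)(3 7 11 8)(5 6) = [0, 1, 4, 7, 10, 6, 5, 11, 3, 2, 9, 8, 12, 13]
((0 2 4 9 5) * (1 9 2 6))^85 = (9)(2 4)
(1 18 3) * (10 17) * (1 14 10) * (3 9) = (1 18 9 3 14 10 17) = [0, 18, 2, 14, 4, 5, 6, 7, 8, 3, 17, 11, 12, 13, 10, 15, 16, 1, 9]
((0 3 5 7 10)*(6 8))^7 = (0 5 10 3 7)(6 8)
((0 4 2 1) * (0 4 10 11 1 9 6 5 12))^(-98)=((0 10 11 1 4 2 9 6 5 12))^(-98)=(0 11 4 9 5)(1 2 6 12 10)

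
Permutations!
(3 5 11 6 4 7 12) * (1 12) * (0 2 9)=(0 2 9)(1 12 3 5 11 6 4 7)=[2, 12, 9, 5, 7, 11, 4, 1, 8, 0, 10, 6, 3]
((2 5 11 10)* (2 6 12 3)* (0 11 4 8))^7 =(0 5 12 11 4 3 10 8 2 6)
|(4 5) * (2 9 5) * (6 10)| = 4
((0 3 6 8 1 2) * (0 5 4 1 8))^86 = ((8)(0 3 6)(1 2 5 4))^86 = (8)(0 6 3)(1 5)(2 4)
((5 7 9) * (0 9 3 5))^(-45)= ((0 9)(3 5 7))^(-45)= (0 9)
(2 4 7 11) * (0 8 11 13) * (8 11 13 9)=[11, 1, 4, 3, 7, 5, 6, 9, 13, 8, 10, 2, 12, 0]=(0 11 2 4 7 9 8 13)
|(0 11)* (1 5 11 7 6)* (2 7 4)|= |(0 4 2 7 6 1 5 11)|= 8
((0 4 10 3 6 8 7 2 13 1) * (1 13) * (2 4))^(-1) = ((13)(0 2 1)(3 6 8 7 4 10))^(-1) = (13)(0 1 2)(3 10 4 7 8 6)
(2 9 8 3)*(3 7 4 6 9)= (2 3)(4 6 9 8 7)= [0, 1, 3, 2, 6, 5, 9, 4, 7, 8]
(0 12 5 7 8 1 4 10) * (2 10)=(0 12 5 7 8 1 4 2 10)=[12, 4, 10, 3, 2, 7, 6, 8, 1, 9, 0, 11, 5]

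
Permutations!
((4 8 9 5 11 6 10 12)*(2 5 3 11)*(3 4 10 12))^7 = (2 5)(3 6 10 11 12)(4 8 9)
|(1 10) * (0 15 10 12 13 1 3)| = |(0 15 10 3)(1 12 13)| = 12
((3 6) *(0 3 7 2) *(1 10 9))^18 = (10)(0 7 3 2 6)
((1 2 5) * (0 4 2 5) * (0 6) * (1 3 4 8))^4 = (0 3)(1 2)(4 8)(5 6)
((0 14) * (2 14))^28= (0 2 14)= ((0 2 14))^28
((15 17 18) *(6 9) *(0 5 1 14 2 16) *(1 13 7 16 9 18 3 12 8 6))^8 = (0 7 5 16 13)(3 12 8 6 18 15 17)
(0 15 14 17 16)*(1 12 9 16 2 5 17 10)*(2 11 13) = [15, 12, 5, 3, 4, 17, 6, 7, 8, 16, 1, 13, 9, 2, 10, 14, 0, 11] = (0 15 14 10 1 12 9 16)(2 5 17 11 13)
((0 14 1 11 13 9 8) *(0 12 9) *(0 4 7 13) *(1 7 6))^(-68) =((0 14 7 13 4 6 1 11)(8 12 9))^(-68) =(0 4)(1 7)(6 14)(8 12 9)(11 13)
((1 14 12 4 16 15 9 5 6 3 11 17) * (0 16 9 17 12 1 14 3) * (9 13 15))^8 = (0 5 16 6 9)(1 14 17 15 13 4 12 11 3)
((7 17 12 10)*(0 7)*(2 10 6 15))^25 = (0 7 17 12 6 15 2 10)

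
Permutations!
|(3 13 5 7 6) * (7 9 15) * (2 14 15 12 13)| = 12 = |(2 14 15 7 6 3)(5 9 12 13)|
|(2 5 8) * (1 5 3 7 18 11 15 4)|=10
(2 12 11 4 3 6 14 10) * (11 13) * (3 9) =(2 12 13 11 4 9 3 6 14 10) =[0, 1, 12, 6, 9, 5, 14, 7, 8, 3, 2, 4, 13, 11, 10]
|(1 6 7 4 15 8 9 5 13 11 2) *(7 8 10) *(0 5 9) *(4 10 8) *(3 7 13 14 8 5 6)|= 7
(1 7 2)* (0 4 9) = (0 4 9)(1 7 2) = [4, 7, 1, 3, 9, 5, 6, 2, 8, 0]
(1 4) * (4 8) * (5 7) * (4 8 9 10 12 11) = (1 9 10 12 11 4)(5 7) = [0, 9, 2, 3, 1, 7, 6, 5, 8, 10, 12, 4, 11]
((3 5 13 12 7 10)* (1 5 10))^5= ((1 5 13 12 7)(3 10))^5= (13)(3 10)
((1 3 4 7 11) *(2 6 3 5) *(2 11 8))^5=(1 11 5)(2 8 7 4 3 6)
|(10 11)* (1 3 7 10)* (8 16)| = 10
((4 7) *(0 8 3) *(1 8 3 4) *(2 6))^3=((0 3)(1 8 4 7)(2 6))^3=(0 3)(1 7 4 8)(2 6)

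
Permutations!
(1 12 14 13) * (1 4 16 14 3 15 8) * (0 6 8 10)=(0 6 8 1 12 3 15 10)(4 16 14 13)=[6, 12, 2, 15, 16, 5, 8, 7, 1, 9, 0, 11, 3, 4, 13, 10, 14]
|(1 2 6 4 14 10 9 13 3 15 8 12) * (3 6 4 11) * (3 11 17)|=13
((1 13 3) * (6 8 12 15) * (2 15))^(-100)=((1 13 3)(2 15 6 8 12))^(-100)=(15)(1 3 13)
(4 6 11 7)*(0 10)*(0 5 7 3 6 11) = (0 10 5 7 4 11 3 6) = [10, 1, 2, 6, 11, 7, 0, 4, 8, 9, 5, 3]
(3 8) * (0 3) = (0 3 8) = [3, 1, 2, 8, 4, 5, 6, 7, 0]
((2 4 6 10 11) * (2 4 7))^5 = ((2 7)(4 6 10 11))^5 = (2 7)(4 6 10 11)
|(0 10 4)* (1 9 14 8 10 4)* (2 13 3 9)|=8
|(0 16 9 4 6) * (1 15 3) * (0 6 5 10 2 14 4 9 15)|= |(0 16 15 3 1)(2 14 4 5 10)|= 5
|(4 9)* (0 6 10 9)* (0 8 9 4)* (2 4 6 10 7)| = 8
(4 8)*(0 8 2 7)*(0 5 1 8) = [0, 8, 7, 3, 2, 1, 6, 5, 4] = (1 8 4 2 7 5)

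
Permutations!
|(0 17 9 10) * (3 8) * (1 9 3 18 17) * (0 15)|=20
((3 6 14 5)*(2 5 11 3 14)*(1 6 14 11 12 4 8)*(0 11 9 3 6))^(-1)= (0 1 8 4 12 14 3 9 5 2 6 11)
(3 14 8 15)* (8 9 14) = (3 8 15)(9 14) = [0, 1, 2, 8, 4, 5, 6, 7, 15, 14, 10, 11, 12, 13, 9, 3]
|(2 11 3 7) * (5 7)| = 5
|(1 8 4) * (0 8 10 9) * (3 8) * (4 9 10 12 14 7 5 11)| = |(0 3 8 9)(1 12 14 7 5 11 4)| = 28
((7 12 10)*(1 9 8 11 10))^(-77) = (12)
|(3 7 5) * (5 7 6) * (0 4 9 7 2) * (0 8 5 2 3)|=|(0 4 9 7 3 6 2 8 5)|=9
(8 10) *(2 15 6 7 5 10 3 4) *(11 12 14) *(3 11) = (2 15 6 7 5 10 8 11 12 14 3 4) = [0, 1, 15, 4, 2, 10, 7, 5, 11, 9, 8, 12, 14, 13, 3, 6]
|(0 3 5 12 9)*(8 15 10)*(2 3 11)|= |(0 11 2 3 5 12 9)(8 15 10)|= 21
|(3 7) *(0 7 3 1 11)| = 4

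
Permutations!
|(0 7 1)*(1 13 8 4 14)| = 7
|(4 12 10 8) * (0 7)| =4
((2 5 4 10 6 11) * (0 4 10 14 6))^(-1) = ((0 4 14 6 11 2 5 10))^(-1) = (0 10 5 2 11 6 14 4)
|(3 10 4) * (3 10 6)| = 2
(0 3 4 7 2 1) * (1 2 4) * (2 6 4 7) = [3, 0, 6, 1, 2, 5, 4, 7] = (7)(0 3 1)(2 6 4)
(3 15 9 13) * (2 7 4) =(2 7 4)(3 15 9 13) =[0, 1, 7, 15, 2, 5, 6, 4, 8, 13, 10, 11, 12, 3, 14, 9]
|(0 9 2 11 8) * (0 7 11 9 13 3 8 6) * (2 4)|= 21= |(0 13 3 8 7 11 6)(2 9 4)|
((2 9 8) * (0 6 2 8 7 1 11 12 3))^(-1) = (0 3 12 11 1 7 9 2 6)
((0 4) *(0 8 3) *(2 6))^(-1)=(0 3 8 4)(2 6)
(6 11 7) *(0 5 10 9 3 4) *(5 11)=(0 11 7 6 5 10 9 3 4)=[11, 1, 2, 4, 0, 10, 5, 6, 8, 3, 9, 7]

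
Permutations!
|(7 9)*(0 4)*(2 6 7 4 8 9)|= 12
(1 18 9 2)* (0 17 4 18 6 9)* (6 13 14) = (0 17 4 18)(1 13 14 6 9 2) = [17, 13, 1, 3, 18, 5, 9, 7, 8, 2, 10, 11, 12, 14, 6, 15, 16, 4, 0]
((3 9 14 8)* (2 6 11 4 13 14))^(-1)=(2 9 3 8 14 13 4 11 6)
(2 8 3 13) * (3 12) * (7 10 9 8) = (2 7 10 9 8 12 3 13) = [0, 1, 7, 13, 4, 5, 6, 10, 12, 8, 9, 11, 3, 2]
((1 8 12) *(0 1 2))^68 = ((0 1 8 12 2))^68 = (0 12 1 2 8)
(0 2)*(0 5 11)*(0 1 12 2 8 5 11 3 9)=(0 8 5 3 9)(1 12 2 11)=[8, 12, 11, 9, 4, 3, 6, 7, 5, 0, 10, 1, 2]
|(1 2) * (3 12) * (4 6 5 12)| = |(1 2)(3 4 6 5 12)| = 10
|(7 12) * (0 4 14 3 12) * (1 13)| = 6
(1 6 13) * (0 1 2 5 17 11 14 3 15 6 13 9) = (0 1 13 2 5 17 11 14 3 15 6 9) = [1, 13, 5, 15, 4, 17, 9, 7, 8, 0, 10, 14, 12, 2, 3, 6, 16, 11]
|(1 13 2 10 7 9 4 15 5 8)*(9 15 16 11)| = |(1 13 2 10 7 15 5 8)(4 16 11 9)| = 8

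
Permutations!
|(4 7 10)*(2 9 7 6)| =6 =|(2 9 7 10 4 6)|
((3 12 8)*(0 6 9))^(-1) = (0 9 6)(3 8 12)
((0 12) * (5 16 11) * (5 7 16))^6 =((0 12)(7 16 11))^6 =(16)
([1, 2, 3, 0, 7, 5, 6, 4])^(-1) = [3, 0, 1, 2, 7, 5, 6, 4]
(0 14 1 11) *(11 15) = (0 14 1 15 11) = [14, 15, 2, 3, 4, 5, 6, 7, 8, 9, 10, 0, 12, 13, 1, 11]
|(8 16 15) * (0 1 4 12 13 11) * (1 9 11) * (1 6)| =15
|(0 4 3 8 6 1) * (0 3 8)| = 6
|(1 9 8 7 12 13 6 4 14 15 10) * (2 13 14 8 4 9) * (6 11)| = |(1 2 13 11 6 9 4 8 7 12 14 15 10)| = 13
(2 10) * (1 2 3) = [0, 2, 10, 1, 4, 5, 6, 7, 8, 9, 3] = (1 2 10 3)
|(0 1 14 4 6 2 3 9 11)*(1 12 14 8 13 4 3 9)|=|(0 12 14 3 1 8 13 4 6 2 9 11)|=12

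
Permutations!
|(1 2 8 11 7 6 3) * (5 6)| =|(1 2 8 11 7 5 6 3)| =8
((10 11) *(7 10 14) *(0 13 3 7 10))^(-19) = ((0 13 3 7)(10 11 14))^(-19) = (0 13 3 7)(10 14 11)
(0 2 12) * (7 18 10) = (0 2 12)(7 18 10) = [2, 1, 12, 3, 4, 5, 6, 18, 8, 9, 7, 11, 0, 13, 14, 15, 16, 17, 10]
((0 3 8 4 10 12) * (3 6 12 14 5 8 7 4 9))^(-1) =(0 12 6)(3 9 8 5 14 10 4 7)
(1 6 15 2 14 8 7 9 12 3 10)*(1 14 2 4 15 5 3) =(1 6 5 3 10 14 8 7 9 12)(4 15) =[0, 6, 2, 10, 15, 3, 5, 9, 7, 12, 14, 11, 1, 13, 8, 4]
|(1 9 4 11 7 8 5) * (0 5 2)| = |(0 5 1 9 4 11 7 8 2)| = 9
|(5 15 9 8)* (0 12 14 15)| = 7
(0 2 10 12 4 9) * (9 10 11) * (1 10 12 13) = (0 2 11 9)(1 10 13)(4 12) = [2, 10, 11, 3, 12, 5, 6, 7, 8, 0, 13, 9, 4, 1]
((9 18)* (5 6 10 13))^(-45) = (5 13 10 6)(9 18)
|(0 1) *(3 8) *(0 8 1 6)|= 6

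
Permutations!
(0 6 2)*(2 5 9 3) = (0 6 5 9 3 2) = [6, 1, 0, 2, 4, 9, 5, 7, 8, 3]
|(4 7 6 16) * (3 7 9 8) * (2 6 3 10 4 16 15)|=12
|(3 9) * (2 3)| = 3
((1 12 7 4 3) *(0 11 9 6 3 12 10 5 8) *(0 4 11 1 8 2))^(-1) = ((0 1 10 5 2)(3 8 4 12 7 11 9 6))^(-1) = (0 2 5 10 1)(3 6 9 11 7 12 4 8)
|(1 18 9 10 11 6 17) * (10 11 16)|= 6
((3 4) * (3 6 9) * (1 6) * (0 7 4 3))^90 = (9)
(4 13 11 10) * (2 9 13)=(2 9 13 11 10 4)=[0, 1, 9, 3, 2, 5, 6, 7, 8, 13, 4, 10, 12, 11]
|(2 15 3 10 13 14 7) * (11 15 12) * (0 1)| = |(0 1)(2 12 11 15 3 10 13 14 7)| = 18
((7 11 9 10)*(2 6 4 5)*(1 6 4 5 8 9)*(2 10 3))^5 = (1 11 7 10 5 6)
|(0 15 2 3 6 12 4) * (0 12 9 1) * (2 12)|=9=|(0 15 12 4 2 3 6 9 1)|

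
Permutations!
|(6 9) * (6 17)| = |(6 9 17)| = 3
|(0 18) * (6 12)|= 2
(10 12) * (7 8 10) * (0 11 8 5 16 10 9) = [11, 1, 2, 3, 4, 16, 6, 5, 9, 0, 12, 8, 7, 13, 14, 15, 10] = (0 11 8 9)(5 16 10 12 7)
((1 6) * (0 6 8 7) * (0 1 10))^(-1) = ((0 6 10)(1 8 7))^(-1) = (0 10 6)(1 7 8)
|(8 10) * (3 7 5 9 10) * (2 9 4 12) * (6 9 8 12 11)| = |(2 8 3 7 5 4 11 6 9 10 12)| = 11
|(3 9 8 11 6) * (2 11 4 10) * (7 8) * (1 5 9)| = |(1 5 9 7 8 4 10 2 11 6 3)| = 11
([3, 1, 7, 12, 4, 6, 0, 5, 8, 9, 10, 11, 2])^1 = (0 3 12 2 7 5 6)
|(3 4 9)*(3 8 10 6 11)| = 7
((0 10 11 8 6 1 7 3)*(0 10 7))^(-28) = (0 11)(1 10)(3 6)(7 8)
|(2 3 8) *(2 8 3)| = 1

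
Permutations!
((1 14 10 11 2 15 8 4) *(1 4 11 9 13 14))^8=(15)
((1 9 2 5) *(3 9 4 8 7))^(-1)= (1 5 2 9 3 7 8 4)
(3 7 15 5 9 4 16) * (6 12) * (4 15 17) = (3 7 17 4 16)(5 9 15)(6 12) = [0, 1, 2, 7, 16, 9, 12, 17, 8, 15, 10, 11, 6, 13, 14, 5, 3, 4]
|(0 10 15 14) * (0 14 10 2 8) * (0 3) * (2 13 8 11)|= |(0 13 8 3)(2 11)(10 15)|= 4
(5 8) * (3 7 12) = [0, 1, 2, 7, 4, 8, 6, 12, 5, 9, 10, 11, 3] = (3 7 12)(5 8)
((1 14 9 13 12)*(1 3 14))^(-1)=((3 14 9 13 12))^(-1)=(3 12 13 9 14)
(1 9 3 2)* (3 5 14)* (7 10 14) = [0, 9, 1, 2, 4, 7, 6, 10, 8, 5, 14, 11, 12, 13, 3] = (1 9 5 7 10 14 3 2)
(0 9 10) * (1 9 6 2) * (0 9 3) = (0 6 2 1 3)(9 10) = [6, 3, 1, 0, 4, 5, 2, 7, 8, 10, 9]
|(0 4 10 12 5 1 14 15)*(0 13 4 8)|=8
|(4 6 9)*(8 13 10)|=|(4 6 9)(8 13 10)|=3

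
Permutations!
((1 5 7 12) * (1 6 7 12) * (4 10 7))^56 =(12)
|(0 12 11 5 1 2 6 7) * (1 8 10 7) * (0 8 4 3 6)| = 9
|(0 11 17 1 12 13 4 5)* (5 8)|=|(0 11 17 1 12 13 4 8 5)|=9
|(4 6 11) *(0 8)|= |(0 8)(4 6 11)|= 6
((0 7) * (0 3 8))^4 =(8)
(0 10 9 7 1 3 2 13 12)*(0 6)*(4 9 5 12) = (0 10 5 12 6)(1 3 2 13 4 9 7) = [10, 3, 13, 2, 9, 12, 0, 1, 8, 7, 5, 11, 6, 4]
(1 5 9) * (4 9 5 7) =(1 7 4 9) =[0, 7, 2, 3, 9, 5, 6, 4, 8, 1]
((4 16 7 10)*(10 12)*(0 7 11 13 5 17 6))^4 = ((0 7 12 10 4 16 11 13 5 17 6))^4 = (0 4 5 7 16 17 12 11 6 10 13)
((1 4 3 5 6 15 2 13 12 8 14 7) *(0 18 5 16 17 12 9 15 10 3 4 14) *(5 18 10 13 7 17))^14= ((18)(0 10 3 16 5 6 13 9 15 2 7 1 14 17 12 8))^14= (18)(0 12 14 7 15 13 5 3)(1 2 9 6 16 10 8 17)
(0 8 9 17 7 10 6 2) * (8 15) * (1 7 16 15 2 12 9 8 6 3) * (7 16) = [2, 16, 0, 1, 4, 5, 12, 10, 8, 17, 3, 11, 9, 13, 14, 6, 15, 7] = (0 2)(1 16 15 6 12 9 17 7 10 3)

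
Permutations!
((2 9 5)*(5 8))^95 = ((2 9 8 5))^95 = (2 5 8 9)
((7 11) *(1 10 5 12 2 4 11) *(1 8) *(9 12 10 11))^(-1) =((1 11 7 8)(2 4 9 12)(5 10))^(-1) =(1 8 7 11)(2 12 9 4)(5 10)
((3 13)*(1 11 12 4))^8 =(13)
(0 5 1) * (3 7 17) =(0 5 1)(3 7 17) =[5, 0, 2, 7, 4, 1, 6, 17, 8, 9, 10, 11, 12, 13, 14, 15, 16, 3]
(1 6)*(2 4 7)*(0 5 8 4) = (0 5 8 4 7 2)(1 6) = [5, 6, 0, 3, 7, 8, 1, 2, 4]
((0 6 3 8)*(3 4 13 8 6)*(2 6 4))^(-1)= ((0 3 4 13 8)(2 6))^(-1)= (0 8 13 4 3)(2 6)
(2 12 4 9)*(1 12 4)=(1 12)(2 4 9)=[0, 12, 4, 3, 9, 5, 6, 7, 8, 2, 10, 11, 1]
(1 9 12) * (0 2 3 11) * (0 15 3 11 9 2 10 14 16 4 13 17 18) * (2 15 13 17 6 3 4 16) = [10, 15, 11, 9, 17, 5, 3, 7, 8, 12, 14, 13, 1, 6, 2, 4, 16, 18, 0] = (0 10 14 2 11 13 6 3 9 12 1 15 4 17 18)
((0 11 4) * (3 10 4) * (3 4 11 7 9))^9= (0 9 10 4 7 3 11)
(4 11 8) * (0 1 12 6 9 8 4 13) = (0 1 12 6 9 8 13)(4 11) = [1, 12, 2, 3, 11, 5, 9, 7, 13, 8, 10, 4, 6, 0]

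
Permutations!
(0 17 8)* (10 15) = [17, 1, 2, 3, 4, 5, 6, 7, 0, 9, 15, 11, 12, 13, 14, 10, 16, 8] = (0 17 8)(10 15)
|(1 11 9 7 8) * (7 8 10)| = 4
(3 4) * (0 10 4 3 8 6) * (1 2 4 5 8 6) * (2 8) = [10, 8, 4, 3, 6, 2, 0, 7, 1, 9, 5] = (0 10 5 2 4 6)(1 8)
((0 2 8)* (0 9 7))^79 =(0 7 9 8 2)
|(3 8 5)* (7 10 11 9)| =|(3 8 5)(7 10 11 9)| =12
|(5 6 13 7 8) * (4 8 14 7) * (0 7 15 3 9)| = 30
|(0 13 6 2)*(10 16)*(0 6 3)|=|(0 13 3)(2 6)(10 16)|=6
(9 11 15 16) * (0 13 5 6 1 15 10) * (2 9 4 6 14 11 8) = (0 13 5 14 11 10)(1 15 16 4 6)(2 9 8) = [13, 15, 9, 3, 6, 14, 1, 7, 2, 8, 0, 10, 12, 5, 11, 16, 4]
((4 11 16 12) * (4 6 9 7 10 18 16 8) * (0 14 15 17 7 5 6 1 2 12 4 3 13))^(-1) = ((0 14 15 17 7 10 18 16 4 11 8 3 13)(1 2 12)(5 6 9))^(-1) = (0 13 3 8 11 4 16 18 10 7 17 15 14)(1 12 2)(5 9 6)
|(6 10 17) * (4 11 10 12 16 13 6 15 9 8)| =28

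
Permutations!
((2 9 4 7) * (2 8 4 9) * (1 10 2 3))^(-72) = ((1 10 2 3)(4 7 8))^(-72) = (10)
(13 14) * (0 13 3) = (0 13 14 3) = [13, 1, 2, 0, 4, 5, 6, 7, 8, 9, 10, 11, 12, 14, 3]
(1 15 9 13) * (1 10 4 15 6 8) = (1 6 8)(4 15 9 13 10) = [0, 6, 2, 3, 15, 5, 8, 7, 1, 13, 4, 11, 12, 10, 14, 9]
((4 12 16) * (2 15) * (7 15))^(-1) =((2 7 15)(4 12 16))^(-1) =(2 15 7)(4 16 12)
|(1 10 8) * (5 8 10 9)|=|(10)(1 9 5 8)|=4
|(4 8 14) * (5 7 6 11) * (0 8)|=|(0 8 14 4)(5 7 6 11)|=4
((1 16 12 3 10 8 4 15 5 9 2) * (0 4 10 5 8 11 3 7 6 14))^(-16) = (16)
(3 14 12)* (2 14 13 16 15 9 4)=[0, 1, 14, 13, 2, 5, 6, 7, 8, 4, 10, 11, 3, 16, 12, 9, 15]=(2 14 12 3 13 16 15 9 4)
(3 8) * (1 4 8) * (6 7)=(1 4 8 3)(6 7)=[0, 4, 2, 1, 8, 5, 7, 6, 3]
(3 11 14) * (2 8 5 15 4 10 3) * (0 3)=[3, 1, 8, 11, 10, 15, 6, 7, 5, 9, 0, 14, 12, 13, 2, 4]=(0 3 11 14 2 8 5 15 4 10)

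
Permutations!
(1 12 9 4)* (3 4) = (1 12 9 3 4) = [0, 12, 2, 4, 1, 5, 6, 7, 8, 3, 10, 11, 9]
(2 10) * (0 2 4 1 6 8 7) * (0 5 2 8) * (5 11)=[8, 6, 10, 3, 1, 2, 0, 11, 7, 9, 4, 5]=(0 8 7 11 5 2 10 4 1 6)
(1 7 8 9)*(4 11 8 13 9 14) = (1 7 13 9)(4 11 8 14) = [0, 7, 2, 3, 11, 5, 6, 13, 14, 1, 10, 8, 12, 9, 4]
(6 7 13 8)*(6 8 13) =(13)(6 7) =[0, 1, 2, 3, 4, 5, 7, 6, 8, 9, 10, 11, 12, 13]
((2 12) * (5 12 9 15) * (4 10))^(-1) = (2 12 5 15 9)(4 10)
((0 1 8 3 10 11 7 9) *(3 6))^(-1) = ((0 1 8 6 3 10 11 7 9))^(-1) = (0 9 7 11 10 3 6 8 1)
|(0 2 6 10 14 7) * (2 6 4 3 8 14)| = 9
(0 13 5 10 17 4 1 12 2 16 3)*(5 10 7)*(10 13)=(0 10 17 4 1 12 2 16 3)(5 7)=[10, 12, 16, 0, 1, 7, 6, 5, 8, 9, 17, 11, 2, 13, 14, 15, 3, 4]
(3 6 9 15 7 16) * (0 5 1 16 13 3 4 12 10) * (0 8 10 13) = (0 5 1 16 4 12 13 3 6 9 15 7)(8 10) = [5, 16, 2, 6, 12, 1, 9, 0, 10, 15, 8, 11, 13, 3, 14, 7, 4]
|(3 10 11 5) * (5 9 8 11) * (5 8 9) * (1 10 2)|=|(1 10 8 11 5 3 2)|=7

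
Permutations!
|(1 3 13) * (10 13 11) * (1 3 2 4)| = 12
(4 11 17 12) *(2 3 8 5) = (2 3 8 5)(4 11 17 12) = [0, 1, 3, 8, 11, 2, 6, 7, 5, 9, 10, 17, 4, 13, 14, 15, 16, 12]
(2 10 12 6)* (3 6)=(2 10 12 3 6)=[0, 1, 10, 6, 4, 5, 2, 7, 8, 9, 12, 11, 3]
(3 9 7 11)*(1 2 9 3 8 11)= [0, 2, 9, 3, 4, 5, 6, 1, 11, 7, 10, 8]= (1 2 9 7)(8 11)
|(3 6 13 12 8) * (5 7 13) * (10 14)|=|(3 6 5 7 13 12 8)(10 14)|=14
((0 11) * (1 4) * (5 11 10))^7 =((0 10 5 11)(1 4))^7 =(0 11 5 10)(1 4)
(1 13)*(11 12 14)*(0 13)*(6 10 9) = [13, 0, 2, 3, 4, 5, 10, 7, 8, 6, 9, 12, 14, 1, 11] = (0 13 1)(6 10 9)(11 12 14)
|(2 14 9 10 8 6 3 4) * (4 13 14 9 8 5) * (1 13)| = |(1 13 14 8 6 3)(2 9 10 5 4)| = 30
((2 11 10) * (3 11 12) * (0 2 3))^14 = (0 12 2)(3 10 11)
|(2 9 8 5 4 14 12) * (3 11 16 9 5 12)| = 10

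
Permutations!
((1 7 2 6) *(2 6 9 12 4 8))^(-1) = ((1 7 6)(2 9 12 4 8))^(-1) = (1 6 7)(2 8 4 12 9)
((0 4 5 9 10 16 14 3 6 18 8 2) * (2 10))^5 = (3 16 8 6 14 10 18)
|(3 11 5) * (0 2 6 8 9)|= 15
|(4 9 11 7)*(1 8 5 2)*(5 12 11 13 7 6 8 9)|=28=|(1 9 13 7 4 5 2)(6 8 12 11)|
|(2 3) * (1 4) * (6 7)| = |(1 4)(2 3)(6 7)| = 2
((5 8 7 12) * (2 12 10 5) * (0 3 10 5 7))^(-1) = ((0 3 10 7 5 8)(2 12))^(-1) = (0 8 5 7 10 3)(2 12)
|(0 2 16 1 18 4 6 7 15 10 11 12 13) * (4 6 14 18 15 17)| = |(0 2 16 1 15 10 11 12 13)(4 14 18 6 7 17)| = 18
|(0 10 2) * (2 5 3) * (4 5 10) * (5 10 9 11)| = 8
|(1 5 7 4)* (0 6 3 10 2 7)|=|(0 6 3 10 2 7 4 1 5)|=9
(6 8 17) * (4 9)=[0, 1, 2, 3, 9, 5, 8, 7, 17, 4, 10, 11, 12, 13, 14, 15, 16, 6]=(4 9)(6 8 17)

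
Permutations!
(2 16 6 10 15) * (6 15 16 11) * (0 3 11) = [3, 1, 0, 11, 4, 5, 10, 7, 8, 9, 16, 6, 12, 13, 14, 2, 15] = (0 3 11 6 10 16 15 2)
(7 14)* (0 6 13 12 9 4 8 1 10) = (0 6 13 12 9 4 8 1 10)(7 14) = [6, 10, 2, 3, 8, 5, 13, 14, 1, 4, 0, 11, 9, 12, 7]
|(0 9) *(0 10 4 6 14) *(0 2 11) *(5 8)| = |(0 9 10 4 6 14 2 11)(5 8)| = 8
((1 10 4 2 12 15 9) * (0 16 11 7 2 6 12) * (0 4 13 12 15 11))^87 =((0 16)(1 10 13 12 11 7 2 4 6 15 9))^87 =(0 16)(1 9 15 6 4 2 7 11 12 13 10)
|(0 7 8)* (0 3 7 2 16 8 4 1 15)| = |(0 2 16 8 3 7 4 1 15)| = 9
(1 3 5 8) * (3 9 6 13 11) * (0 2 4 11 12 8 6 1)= [2, 9, 4, 5, 11, 6, 13, 7, 0, 1, 10, 3, 8, 12]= (0 2 4 11 3 5 6 13 12 8)(1 9)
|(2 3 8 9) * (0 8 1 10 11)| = 8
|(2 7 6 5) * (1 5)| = 5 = |(1 5 2 7 6)|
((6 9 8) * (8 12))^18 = ((6 9 12 8))^18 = (6 12)(8 9)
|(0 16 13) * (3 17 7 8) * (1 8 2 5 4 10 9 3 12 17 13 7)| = |(0 16 7 2 5 4 10 9 3 13)(1 8 12 17)| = 20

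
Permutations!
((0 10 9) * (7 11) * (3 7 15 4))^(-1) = ((0 10 9)(3 7 11 15 4))^(-1) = (0 9 10)(3 4 15 11 7)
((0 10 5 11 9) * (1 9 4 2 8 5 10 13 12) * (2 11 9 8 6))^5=((0 13 12 1 8 5 9)(2 6)(4 11))^5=(0 5 1 13 9 8 12)(2 6)(4 11)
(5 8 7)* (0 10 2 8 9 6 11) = (0 10 2 8 7 5 9 6 11) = [10, 1, 8, 3, 4, 9, 11, 5, 7, 6, 2, 0]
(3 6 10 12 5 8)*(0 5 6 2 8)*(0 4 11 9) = [5, 1, 8, 2, 11, 4, 10, 7, 3, 0, 12, 9, 6] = (0 5 4 11 9)(2 8 3)(6 10 12)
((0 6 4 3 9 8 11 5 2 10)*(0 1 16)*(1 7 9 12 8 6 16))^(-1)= ((0 16)(2 10 7 9 6 4 3 12 8 11 5))^(-1)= (0 16)(2 5 11 8 12 3 4 6 9 7 10)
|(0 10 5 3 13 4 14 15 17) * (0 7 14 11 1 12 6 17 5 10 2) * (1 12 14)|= |(0 2)(1 14 15 5 3 13 4 11 12 6 17 7)|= 12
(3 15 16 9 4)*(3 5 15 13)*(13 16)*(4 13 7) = (3 16 9 13)(4 5 15 7) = [0, 1, 2, 16, 5, 15, 6, 4, 8, 13, 10, 11, 12, 3, 14, 7, 9]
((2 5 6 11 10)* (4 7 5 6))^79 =((2 6 11 10)(4 7 5))^79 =(2 10 11 6)(4 7 5)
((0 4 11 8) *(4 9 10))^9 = (0 4)(8 10)(9 11)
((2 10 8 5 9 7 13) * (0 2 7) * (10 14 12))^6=(0 5 10 14)(2 9 8 12)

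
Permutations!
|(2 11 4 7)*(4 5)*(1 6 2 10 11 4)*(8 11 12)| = |(1 6 2 4 7 10 12 8 11 5)| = 10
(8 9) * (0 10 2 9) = (0 10 2 9 8) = [10, 1, 9, 3, 4, 5, 6, 7, 0, 8, 2]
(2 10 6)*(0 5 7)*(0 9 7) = (0 5)(2 10 6)(7 9) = [5, 1, 10, 3, 4, 0, 2, 9, 8, 7, 6]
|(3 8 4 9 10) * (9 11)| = |(3 8 4 11 9 10)| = 6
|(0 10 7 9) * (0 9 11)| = |(0 10 7 11)| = 4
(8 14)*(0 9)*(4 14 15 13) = (0 9)(4 14 8 15 13) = [9, 1, 2, 3, 14, 5, 6, 7, 15, 0, 10, 11, 12, 4, 8, 13]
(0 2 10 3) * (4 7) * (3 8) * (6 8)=(0 2 10 6 8 3)(4 7)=[2, 1, 10, 0, 7, 5, 8, 4, 3, 9, 6]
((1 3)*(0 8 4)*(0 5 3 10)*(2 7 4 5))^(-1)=(0 10 1 3 5 8)(2 4 7)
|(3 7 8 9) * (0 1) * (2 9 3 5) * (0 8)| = 15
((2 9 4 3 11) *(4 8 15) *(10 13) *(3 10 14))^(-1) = ((2 9 8 15 4 10 13 14 3 11))^(-1) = (2 11 3 14 13 10 4 15 8 9)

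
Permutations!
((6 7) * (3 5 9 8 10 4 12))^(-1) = (3 12 4 10 8 9 5)(6 7)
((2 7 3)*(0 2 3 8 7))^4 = (8)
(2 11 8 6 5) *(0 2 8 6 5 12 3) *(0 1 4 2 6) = [6, 4, 11, 1, 2, 8, 12, 7, 5, 9, 10, 0, 3] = (0 6 12 3 1 4 2 11)(5 8)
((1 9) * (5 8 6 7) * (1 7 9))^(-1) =((5 8 6 9 7))^(-1) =(5 7 9 6 8)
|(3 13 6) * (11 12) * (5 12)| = |(3 13 6)(5 12 11)| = 3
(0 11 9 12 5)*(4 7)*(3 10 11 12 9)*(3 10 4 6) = [12, 1, 2, 4, 7, 0, 3, 6, 8, 9, 11, 10, 5] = (0 12 5)(3 4 7 6)(10 11)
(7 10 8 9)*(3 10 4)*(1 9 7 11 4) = (1 9 11 4 3 10 8 7) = [0, 9, 2, 10, 3, 5, 6, 1, 7, 11, 8, 4]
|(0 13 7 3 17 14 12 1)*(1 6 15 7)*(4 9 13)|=35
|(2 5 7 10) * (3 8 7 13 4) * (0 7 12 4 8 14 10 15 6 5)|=13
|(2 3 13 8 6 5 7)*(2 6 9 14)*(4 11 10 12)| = 12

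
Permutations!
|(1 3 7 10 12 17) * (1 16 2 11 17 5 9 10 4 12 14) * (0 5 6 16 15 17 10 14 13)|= |(0 5 9 14 1 3 7 4 12 6 16 2 11 10 13)(15 17)|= 30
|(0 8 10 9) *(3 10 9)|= |(0 8 9)(3 10)|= 6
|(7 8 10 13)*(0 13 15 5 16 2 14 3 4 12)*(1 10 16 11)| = |(0 13 7 8 16 2 14 3 4 12)(1 10 15 5 11)| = 10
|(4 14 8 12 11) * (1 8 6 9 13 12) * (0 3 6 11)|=|(0 3 6 9 13 12)(1 8)(4 14 11)|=6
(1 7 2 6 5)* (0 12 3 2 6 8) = (0 12 3 2 8)(1 7 6 5) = [12, 7, 8, 2, 4, 1, 5, 6, 0, 9, 10, 11, 3]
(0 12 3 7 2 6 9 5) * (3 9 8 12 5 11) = (0 5)(2 6 8 12 9 11 3 7) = [5, 1, 6, 7, 4, 0, 8, 2, 12, 11, 10, 3, 9]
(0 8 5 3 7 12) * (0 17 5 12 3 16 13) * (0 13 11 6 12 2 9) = (0 8 2 9)(3 7)(5 16 11 6 12 17) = [8, 1, 9, 7, 4, 16, 12, 3, 2, 0, 10, 6, 17, 13, 14, 15, 11, 5]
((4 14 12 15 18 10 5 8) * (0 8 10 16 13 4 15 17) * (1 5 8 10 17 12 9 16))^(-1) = (0 17 5 1 18 15 8 10)(4 13 16 9 14) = ((0 10 8 15 18 1 5 17)(4 14 9 16 13))^(-1)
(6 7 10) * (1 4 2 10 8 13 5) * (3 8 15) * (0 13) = (0 13 5 1 4 2 10 6 7 15 3 8) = [13, 4, 10, 8, 2, 1, 7, 15, 0, 9, 6, 11, 12, 5, 14, 3]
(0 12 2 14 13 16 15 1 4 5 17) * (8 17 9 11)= (0 12 2 14 13 16 15 1 4 5 9 11 8 17)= [12, 4, 14, 3, 5, 9, 6, 7, 17, 11, 10, 8, 2, 16, 13, 1, 15, 0]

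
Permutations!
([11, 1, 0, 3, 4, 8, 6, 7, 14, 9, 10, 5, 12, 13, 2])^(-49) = (0 2 14 8 5 11)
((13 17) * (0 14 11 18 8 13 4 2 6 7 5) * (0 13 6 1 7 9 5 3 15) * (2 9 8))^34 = (0 3 1 18 14 15 7 2 11)(4 17 13 5 9)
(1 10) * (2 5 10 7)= (1 7 2 5 10)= [0, 7, 5, 3, 4, 10, 6, 2, 8, 9, 1]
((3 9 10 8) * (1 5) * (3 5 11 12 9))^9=(1 12 10 5 11 9 8)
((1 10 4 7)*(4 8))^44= ((1 10 8 4 7))^44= (1 7 4 8 10)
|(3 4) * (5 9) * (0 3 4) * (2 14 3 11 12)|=|(0 11 12 2 14 3)(5 9)|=6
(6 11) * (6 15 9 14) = (6 11 15 9 14) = [0, 1, 2, 3, 4, 5, 11, 7, 8, 14, 10, 15, 12, 13, 6, 9]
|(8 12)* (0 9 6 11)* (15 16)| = |(0 9 6 11)(8 12)(15 16)| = 4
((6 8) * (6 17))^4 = ((6 8 17))^4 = (6 8 17)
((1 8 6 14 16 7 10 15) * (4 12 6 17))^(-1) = (1 15 10 7 16 14 6 12 4 17 8)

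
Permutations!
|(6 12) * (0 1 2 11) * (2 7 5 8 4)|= 8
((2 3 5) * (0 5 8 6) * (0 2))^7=((0 5)(2 3 8 6))^7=(0 5)(2 6 8 3)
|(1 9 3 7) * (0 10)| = |(0 10)(1 9 3 7)| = 4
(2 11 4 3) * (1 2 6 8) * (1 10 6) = (1 2 11 4 3)(6 8 10) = [0, 2, 11, 1, 3, 5, 8, 7, 10, 9, 6, 4]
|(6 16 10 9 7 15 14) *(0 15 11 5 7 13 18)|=9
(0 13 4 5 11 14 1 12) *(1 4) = [13, 12, 2, 3, 5, 11, 6, 7, 8, 9, 10, 14, 0, 1, 4] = (0 13 1 12)(4 5 11 14)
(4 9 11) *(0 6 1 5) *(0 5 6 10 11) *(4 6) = (0 10 11 6 1 4 9) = [10, 4, 2, 3, 9, 5, 1, 7, 8, 0, 11, 6]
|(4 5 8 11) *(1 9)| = 4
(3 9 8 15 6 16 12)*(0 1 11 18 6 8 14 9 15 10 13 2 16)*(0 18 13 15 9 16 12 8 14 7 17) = [1, 11, 12, 9, 4, 5, 18, 17, 10, 7, 15, 13, 3, 2, 16, 14, 8, 0, 6] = (0 1 11 13 2 12 3 9 7 17)(6 18)(8 10 15 14 16)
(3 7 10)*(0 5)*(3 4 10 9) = [5, 1, 2, 7, 10, 0, 6, 9, 8, 3, 4] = (0 5)(3 7 9)(4 10)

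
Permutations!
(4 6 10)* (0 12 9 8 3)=(0 12 9 8 3)(4 6 10)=[12, 1, 2, 0, 6, 5, 10, 7, 3, 8, 4, 11, 9]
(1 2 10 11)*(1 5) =(1 2 10 11 5) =[0, 2, 10, 3, 4, 1, 6, 7, 8, 9, 11, 5]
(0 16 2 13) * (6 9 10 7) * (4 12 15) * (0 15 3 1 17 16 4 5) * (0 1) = [4, 17, 13, 0, 12, 1, 9, 6, 8, 10, 7, 11, 3, 15, 14, 5, 2, 16] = (0 4 12 3)(1 17 16 2 13 15 5)(6 9 10 7)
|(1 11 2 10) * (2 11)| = 3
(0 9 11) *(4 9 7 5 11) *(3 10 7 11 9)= (0 11)(3 10 7 5 9 4)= [11, 1, 2, 10, 3, 9, 6, 5, 8, 4, 7, 0]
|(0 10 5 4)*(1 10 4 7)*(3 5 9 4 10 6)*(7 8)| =|(0 10 9 4)(1 6 3 5 8 7)| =12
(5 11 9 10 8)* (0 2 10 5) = (0 2 10 8)(5 11 9) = [2, 1, 10, 3, 4, 11, 6, 7, 0, 5, 8, 9]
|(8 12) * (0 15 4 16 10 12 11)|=|(0 15 4 16 10 12 8 11)|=8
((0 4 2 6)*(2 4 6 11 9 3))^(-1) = (0 6)(2 3 9 11)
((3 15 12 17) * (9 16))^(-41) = (3 17 12 15)(9 16)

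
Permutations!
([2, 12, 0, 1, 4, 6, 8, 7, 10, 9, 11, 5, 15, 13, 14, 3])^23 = (0 2)(1 3 15 12)(5 10 6 11 8)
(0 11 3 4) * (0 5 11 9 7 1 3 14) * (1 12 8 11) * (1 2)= [9, 3, 1, 4, 5, 2, 6, 12, 11, 7, 10, 14, 8, 13, 0]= (0 9 7 12 8 11 14)(1 3 4 5 2)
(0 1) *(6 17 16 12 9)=[1, 0, 2, 3, 4, 5, 17, 7, 8, 6, 10, 11, 9, 13, 14, 15, 12, 16]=(0 1)(6 17 16 12 9)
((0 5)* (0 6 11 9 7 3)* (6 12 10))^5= ((0 5 12 10 6 11 9 7 3))^5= (0 11 5 9 12 7 10 3 6)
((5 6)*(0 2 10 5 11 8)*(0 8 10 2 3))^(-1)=(0 3)(5 10 11 6)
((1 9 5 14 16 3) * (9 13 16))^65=(1 13 16 3)(5 9 14)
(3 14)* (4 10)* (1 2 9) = [0, 2, 9, 14, 10, 5, 6, 7, 8, 1, 4, 11, 12, 13, 3] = (1 2 9)(3 14)(4 10)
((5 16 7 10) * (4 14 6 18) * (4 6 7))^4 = (18)(4 5 7)(10 14 16) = ((4 14 7 10 5 16)(6 18))^4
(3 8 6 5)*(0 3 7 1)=[3, 0, 2, 8, 4, 7, 5, 1, 6]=(0 3 8 6 5 7 1)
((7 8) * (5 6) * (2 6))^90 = ((2 6 5)(7 8))^90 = (8)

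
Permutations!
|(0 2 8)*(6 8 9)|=|(0 2 9 6 8)|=5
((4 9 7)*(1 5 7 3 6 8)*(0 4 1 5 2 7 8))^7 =(0 9 6 4 3)(1 2 7)(5 8)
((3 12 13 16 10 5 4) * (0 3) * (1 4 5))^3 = (0 13 1 3 16 4 12 10)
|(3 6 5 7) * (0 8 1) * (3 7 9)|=|(0 8 1)(3 6 5 9)|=12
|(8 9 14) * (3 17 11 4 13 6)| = |(3 17 11 4 13 6)(8 9 14)| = 6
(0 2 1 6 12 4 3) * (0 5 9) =[2, 6, 1, 5, 3, 9, 12, 7, 8, 0, 10, 11, 4] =(0 2 1 6 12 4 3 5 9)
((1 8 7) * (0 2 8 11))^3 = (0 7)(1 2)(8 11)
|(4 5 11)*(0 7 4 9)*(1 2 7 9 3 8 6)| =|(0 9)(1 2 7 4 5 11 3 8 6)| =18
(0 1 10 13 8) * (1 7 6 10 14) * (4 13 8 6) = (0 7 4 13 6 10 8)(1 14) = [7, 14, 2, 3, 13, 5, 10, 4, 0, 9, 8, 11, 12, 6, 1]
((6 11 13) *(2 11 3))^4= ((2 11 13 6 3))^4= (2 3 6 13 11)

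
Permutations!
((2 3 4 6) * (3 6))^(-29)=((2 6)(3 4))^(-29)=(2 6)(3 4)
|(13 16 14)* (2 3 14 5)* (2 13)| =3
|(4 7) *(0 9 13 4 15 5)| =|(0 9 13 4 7 15 5)| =7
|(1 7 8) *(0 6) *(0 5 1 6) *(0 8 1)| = |(0 8 6 5)(1 7)| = 4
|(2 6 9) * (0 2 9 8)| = 4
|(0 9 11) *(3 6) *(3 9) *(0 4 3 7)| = |(0 7)(3 6 9 11 4)| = 10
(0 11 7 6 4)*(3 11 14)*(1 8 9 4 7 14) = (0 1 8 9 4)(3 11 14)(6 7) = [1, 8, 2, 11, 0, 5, 7, 6, 9, 4, 10, 14, 12, 13, 3]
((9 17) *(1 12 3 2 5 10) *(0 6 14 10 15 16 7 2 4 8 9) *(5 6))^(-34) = ((0 5 15 16 7 2 6 14 10 1 12 3 4 8 9 17))^(-34) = (0 9 4 12 10 6 7 15)(1 14 2 16 5 17 8 3)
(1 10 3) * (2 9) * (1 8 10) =(2 9)(3 8 10) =[0, 1, 9, 8, 4, 5, 6, 7, 10, 2, 3]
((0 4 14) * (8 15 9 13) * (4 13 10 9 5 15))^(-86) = ((0 13 8 4 14)(5 15)(9 10))^(-86) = (15)(0 14 4 8 13)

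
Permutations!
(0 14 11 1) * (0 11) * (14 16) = (0 16 14)(1 11) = [16, 11, 2, 3, 4, 5, 6, 7, 8, 9, 10, 1, 12, 13, 0, 15, 14]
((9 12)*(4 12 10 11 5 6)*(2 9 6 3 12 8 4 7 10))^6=(3 5 11 10 7 6 12)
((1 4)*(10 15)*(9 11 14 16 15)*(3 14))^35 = (16)(1 4) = ((1 4)(3 14 16 15 10 9 11))^35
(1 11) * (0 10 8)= (0 10 8)(1 11)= [10, 11, 2, 3, 4, 5, 6, 7, 0, 9, 8, 1]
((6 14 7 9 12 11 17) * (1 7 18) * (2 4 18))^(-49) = (1 6 7 14 9 2 12 4 11 18 17)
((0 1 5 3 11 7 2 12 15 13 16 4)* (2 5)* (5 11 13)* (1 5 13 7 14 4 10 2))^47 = (0 14 7 5 4 11 3)(2 10 16 13 15 12)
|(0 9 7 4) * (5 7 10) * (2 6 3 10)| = |(0 9 2 6 3 10 5 7 4)| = 9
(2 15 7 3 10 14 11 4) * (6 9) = (2 15 7 3 10 14 11 4)(6 9) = [0, 1, 15, 10, 2, 5, 9, 3, 8, 6, 14, 4, 12, 13, 11, 7]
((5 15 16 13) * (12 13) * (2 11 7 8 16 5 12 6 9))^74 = (2 16 11 6 7 9 8)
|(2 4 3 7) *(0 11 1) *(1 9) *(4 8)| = |(0 11 9 1)(2 8 4 3 7)| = 20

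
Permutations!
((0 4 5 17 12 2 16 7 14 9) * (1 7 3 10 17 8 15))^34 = ((0 4 5 8 15 1 7 14 9)(2 16 3 10 17 12))^34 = (0 14 1 8 4 9 7 15 5)(2 17 3)(10 16 12)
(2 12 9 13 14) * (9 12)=(2 9 13 14)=[0, 1, 9, 3, 4, 5, 6, 7, 8, 13, 10, 11, 12, 14, 2]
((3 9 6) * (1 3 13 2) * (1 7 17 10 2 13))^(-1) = ((1 3 9 6)(2 7 17 10))^(-1) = (1 6 9 3)(2 10 17 7)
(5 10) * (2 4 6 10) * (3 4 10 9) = (2 10 5)(3 4 6 9) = [0, 1, 10, 4, 6, 2, 9, 7, 8, 3, 5]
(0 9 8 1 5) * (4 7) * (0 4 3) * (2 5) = [9, 2, 5, 0, 7, 4, 6, 3, 1, 8] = (0 9 8 1 2 5 4 7 3)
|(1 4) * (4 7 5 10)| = 5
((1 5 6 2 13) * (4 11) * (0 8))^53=(0 8)(1 2 5 13 6)(4 11)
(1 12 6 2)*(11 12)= (1 11 12 6 2)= [0, 11, 1, 3, 4, 5, 2, 7, 8, 9, 10, 12, 6]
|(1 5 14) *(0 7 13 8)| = 12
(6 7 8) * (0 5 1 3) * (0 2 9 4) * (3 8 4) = (0 5 1 8 6 7 4)(2 9 3) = [5, 8, 9, 2, 0, 1, 7, 4, 6, 3]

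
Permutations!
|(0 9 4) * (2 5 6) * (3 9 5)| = 7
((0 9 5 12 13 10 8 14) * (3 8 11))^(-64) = ((0 9 5 12 13 10 11 3 8 14))^(-64) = (0 11 5 8 13)(3 12 14 10 9)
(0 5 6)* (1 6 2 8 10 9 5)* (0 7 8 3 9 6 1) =(2 3 9 5)(6 7 8 10) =[0, 1, 3, 9, 4, 2, 7, 8, 10, 5, 6]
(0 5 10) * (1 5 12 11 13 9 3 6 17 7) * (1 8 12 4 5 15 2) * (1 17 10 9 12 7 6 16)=(0 4 5 9 3 16 1 15 2 17 6 10)(7 8)(11 13 12)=[4, 15, 17, 16, 5, 9, 10, 8, 7, 3, 0, 13, 11, 12, 14, 2, 1, 6]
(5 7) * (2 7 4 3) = (2 7 5 4 3) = [0, 1, 7, 2, 3, 4, 6, 5]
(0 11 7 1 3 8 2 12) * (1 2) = (0 11 7 2 12)(1 3 8) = [11, 3, 12, 8, 4, 5, 6, 2, 1, 9, 10, 7, 0]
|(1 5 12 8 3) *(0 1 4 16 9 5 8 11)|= |(0 1 8 3 4 16 9 5 12 11)|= 10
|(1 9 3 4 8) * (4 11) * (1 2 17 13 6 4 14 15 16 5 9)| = |(2 17 13 6 4 8)(3 11 14 15 16 5 9)| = 42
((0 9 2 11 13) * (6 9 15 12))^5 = (0 2 12 13 9 15 11 6)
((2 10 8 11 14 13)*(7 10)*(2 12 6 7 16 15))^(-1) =((2 16 15)(6 7 10 8 11 14 13 12))^(-1) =(2 15 16)(6 12 13 14 11 8 10 7)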